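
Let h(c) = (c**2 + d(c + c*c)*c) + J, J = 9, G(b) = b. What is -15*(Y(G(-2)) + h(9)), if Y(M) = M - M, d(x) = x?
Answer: -13500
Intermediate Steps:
Y(M) = 0
h(c) = 9 + c**2 + c*(c + c**2) (h(c) = (c**2 + (c + c*c)*c) + 9 = (c**2 + (c + c**2)*c) + 9 = (c**2 + c*(c + c**2)) + 9 = 9 + c**2 + c*(c + c**2))
-15*(Y(G(-2)) + h(9)) = -15*(0 + (9 + 9**3 + 2*9**2)) = -15*(0 + (9 + 729 + 2*81)) = -15*(0 + (9 + 729 + 162)) = -15*(0 + 900) = -15*900 = -13500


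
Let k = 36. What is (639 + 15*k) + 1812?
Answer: 2991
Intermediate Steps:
(639 + 15*k) + 1812 = (639 + 15*36) + 1812 = (639 + 540) + 1812 = 1179 + 1812 = 2991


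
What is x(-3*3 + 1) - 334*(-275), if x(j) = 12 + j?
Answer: 91854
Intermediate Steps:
x(-3*3 + 1) - 334*(-275) = (12 + (-3*3 + 1)) - 334*(-275) = (12 + (-9 + 1)) + 91850 = (12 - 8) + 91850 = 4 + 91850 = 91854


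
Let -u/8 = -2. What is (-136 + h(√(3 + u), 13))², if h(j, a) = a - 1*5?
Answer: 16384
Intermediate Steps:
u = 16 (u = -8*(-2) = 16)
h(j, a) = -5 + a (h(j, a) = a - 5 = -5 + a)
(-136 + h(√(3 + u), 13))² = (-136 + (-5 + 13))² = (-136 + 8)² = (-128)² = 16384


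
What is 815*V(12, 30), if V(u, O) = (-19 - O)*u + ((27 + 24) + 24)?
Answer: -418095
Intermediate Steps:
V(u, O) = 75 + u*(-19 - O) (V(u, O) = u*(-19 - O) + (51 + 24) = u*(-19 - O) + 75 = 75 + u*(-19 - O))
815*V(12, 30) = 815*(75 - 19*12 - 1*30*12) = 815*(75 - 228 - 360) = 815*(-513) = -418095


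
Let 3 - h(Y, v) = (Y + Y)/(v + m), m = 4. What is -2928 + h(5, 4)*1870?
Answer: 689/2 ≈ 344.50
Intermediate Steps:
h(Y, v) = 3 - 2*Y/(4 + v) (h(Y, v) = 3 - (Y + Y)/(v + 4) = 3 - 2*Y/(4 + v))
-2928 + h(5, 4)*1870 = -2928 + ((12 - 2*5 + 3*4)/(4 + 4))*1870 = -2928 + ((12 - 10 + 12)/8)*1870 = -2928 + ((⅛)*14)*1870 = -2928 + (7/4)*1870 = -2928 + 6545/2 = 689/2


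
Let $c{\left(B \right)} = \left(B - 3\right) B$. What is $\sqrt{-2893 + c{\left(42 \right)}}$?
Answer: $i \sqrt{1255} \approx 35.426 i$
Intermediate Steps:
$c{\left(B \right)} = B \left(-3 + B\right)$ ($c{\left(B \right)} = \left(-3 + B\right) B = B \left(-3 + B\right)$)
$\sqrt{-2893 + c{\left(42 \right)}} = \sqrt{-2893 + 42 \left(-3 + 42\right)} = \sqrt{-2893 + 42 \cdot 39} = \sqrt{-2893 + 1638} = \sqrt{-1255} = i \sqrt{1255}$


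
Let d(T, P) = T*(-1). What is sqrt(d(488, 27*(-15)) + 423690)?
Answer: sqrt(423202) ≈ 650.54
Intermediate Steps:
d(T, P) = -T
sqrt(d(488, 27*(-15)) + 423690) = sqrt(-1*488 + 423690) = sqrt(-488 + 423690) = sqrt(423202)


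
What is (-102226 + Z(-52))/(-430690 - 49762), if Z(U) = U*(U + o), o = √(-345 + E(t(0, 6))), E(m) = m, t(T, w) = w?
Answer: 49761/240226 + 13*I*√339/120113 ≈ 0.20714 + 0.0019928*I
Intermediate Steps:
o = I*√339 (o = √(-345 + 6) = √(-339) = I*√339 ≈ 18.412*I)
Z(U) = U*(U + I*√339)
(-102226 + Z(-52))/(-430690 - 49762) = (-102226 - 52*(-52 + I*√339))/(-430690 - 49762) = (-102226 + (2704 - 52*I*√339))/(-480452) = (-99522 - 52*I*√339)*(-1/480452) = 49761/240226 + 13*I*√339/120113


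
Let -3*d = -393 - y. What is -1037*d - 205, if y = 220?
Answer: -636296/3 ≈ -2.1210e+5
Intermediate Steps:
d = 613/3 (d = -(-393 - 1*220)/3 = -(-393 - 220)/3 = -1/3*(-613) = 613/3 ≈ 204.33)
-1037*d - 205 = -1037*613/3 - 205 = -635681/3 - 205 = -636296/3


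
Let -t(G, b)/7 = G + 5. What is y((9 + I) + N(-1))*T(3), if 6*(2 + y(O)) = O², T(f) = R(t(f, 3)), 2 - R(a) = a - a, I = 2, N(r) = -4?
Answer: 37/3 ≈ 12.333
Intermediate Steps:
t(G, b) = -35 - 7*G (t(G, b) = -7*(G + 5) = -7*(5 + G) = -35 - 7*G)
R(a) = 2 (R(a) = 2 - (a - a) = 2 - 1*0 = 2 + 0 = 2)
T(f) = 2
y(O) = -2 + O²/6
y((9 + I) + N(-1))*T(3) = (-2 + ((9 + 2) - 4)²/6)*2 = (-2 + (11 - 4)²/6)*2 = (-2 + (⅙)*7²)*2 = (-2 + (⅙)*49)*2 = (-2 + 49/6)*2 = (37/6)*2 = 37/3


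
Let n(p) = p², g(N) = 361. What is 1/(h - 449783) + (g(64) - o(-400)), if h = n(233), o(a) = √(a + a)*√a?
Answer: 142773333/395494 + 400*√2 ≈ 926.69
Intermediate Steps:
o(a) = a*√2 (o(a) = √(2*a)*√a = (√2*√a)*√a = a*√2)
h = 54289 (h = 233² = 54289)
1/(h - 449783) + (g(64) - o(-400)) = 1/(54289 - 449783) + (361 - (-400)*√2) = 1/(-395494) + (361 + 400*√2) = -1/395494 + (361 + 400*√2) = 142773333/395494 + 400*√2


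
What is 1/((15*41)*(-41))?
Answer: -1/25215 ≈ -3.9659e-5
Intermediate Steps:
1/((15*41)*(-41)) = 1/(615*(-41)) = 1/(-25215) = -1/25215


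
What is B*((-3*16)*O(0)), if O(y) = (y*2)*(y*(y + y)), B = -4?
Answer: 0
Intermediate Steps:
O(y) = 4*y**3 (O(y) = (2*y)*(y*(2*y)) = (2*y)*(2*y**2) = 4*y**3)
B*((-3*16)*O(0)) = -4*(-3*16)*4*0**3 = -(-192)*4*0 = -(-192)*0 = -4*0 = 0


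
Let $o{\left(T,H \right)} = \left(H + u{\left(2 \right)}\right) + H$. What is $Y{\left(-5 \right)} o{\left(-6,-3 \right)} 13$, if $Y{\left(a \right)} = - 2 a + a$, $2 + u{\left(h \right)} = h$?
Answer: $-390$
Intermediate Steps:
$u{\left(h \right)} = -2 + h$
$o{\left(T,H \right)} = 2 H$ ($o{\left(T,H \right)} = \left(H + \left(-2 + 2\right)\right) + H = \left(H + 0\right) + H = H + H = 2 H$)
$Y{\left(a \right)} = - a$
$Y{\left(-5 \right)} o{\left(-6,-3 \right)} 13 = \left(-1\right) \left(-5\right) 2 \left(-3\right) 13 = 5 \left(-6\right) 13 = \left(-30\right) 13 = -390$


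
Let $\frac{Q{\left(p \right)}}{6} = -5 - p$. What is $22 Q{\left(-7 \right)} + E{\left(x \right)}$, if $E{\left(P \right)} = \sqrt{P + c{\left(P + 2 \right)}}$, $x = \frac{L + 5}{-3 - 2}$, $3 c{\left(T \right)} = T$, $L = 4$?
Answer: $264 + \frac{i \sqrt{390}}{15} \approx 264.0 + 1.3166 i$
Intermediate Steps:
$Q{\left(p \right)} = -30 - 6 p$ ($Q{\left(p \right)} = 6 \left(-5 - p\right) = -30 - 6 p$)
$c{\left(T \right)} = \frac{T}{3}$
$x = - \frac{9}{5}$ ($x = \frac{4 + 5}{-3 - 2} = \frac{9}{-5} = 9 \left(- \frac{1}{5}\right) = - \frac{9}{5} \approx -1.8$)
$E{\left(P \right)} = \sqrt{\frac{2}{3} + \frac{4 P}{3}}$ ($E{\left(P \right)} = \sqrt{P + \frac{P + 2}{3}} = \sqrt{P + \frac{2 + P}{3}} = \sqrt{P + \left(\frac{2}{3} + \frac{P}{3}\right)} = \sqrt{\frac{2}{3} + \frac{4 P}{3}}$)
$22 Q{\left(-7 \right)} + E{\left(x \right)} = 22 \left(-30 - -42\right) + \frac{\sqrt{6 + 12 \left(- \frac{9}{5}\right)}}{3} = 22 \left(-30 + 42\right) + \frac{\sqrt{6 - \frac{108}{5}}}{3} = 22 \cdot 12 + \frac{\sqrt{- \frac{78}{5}}}{3} = 264 + \frac{\frac{1}{5} i \sqrt{390}}{3} = 264 + \frac{i \sqrt{390}}{15}$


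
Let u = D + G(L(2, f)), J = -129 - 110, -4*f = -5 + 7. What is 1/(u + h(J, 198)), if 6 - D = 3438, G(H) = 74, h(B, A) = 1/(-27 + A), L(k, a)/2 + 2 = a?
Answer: -171/574217 ≈ -0.00029780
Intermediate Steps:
f = -½ (f = -(-5 + 7)/4 = -¼*2 = -½ ≈ -0.50000)
L(k, a) = -4 + 2*a
J = -239
D = -3432 (D = 6 - 1*3438 = 6 - 3438 = -3432)
u = -3358 (u = -3432 + 74 = -3358)
1/(u + h(J, 198)) = 1/(-3358 + 1/(-27 + 198)) = 1/(-3358 + 1/171) = 1/(-574217/171) = -171/574217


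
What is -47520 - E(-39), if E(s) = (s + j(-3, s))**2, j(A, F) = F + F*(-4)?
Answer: -53604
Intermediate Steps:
j(A, F) = -3*F (j(A, F) = F - 4*F = -3*F)
E(s) = 4*s**2 (E(s) = (s - 3*s)**2 = (-2*s)**2 = 4*s**2)
-47520 - E(-39) = -47520 - 4*(-39)**2 = -47520 - 4*1521 = -47520 - 1*6084 = -47520 - 6084 = -53604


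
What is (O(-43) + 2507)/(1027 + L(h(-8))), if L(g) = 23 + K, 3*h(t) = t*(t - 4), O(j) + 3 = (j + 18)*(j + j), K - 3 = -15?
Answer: 2327/519 ≈ 4.4836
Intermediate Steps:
K = -12 (K = 3 - 15 = -12)
O(j) = -3 + 2*j*(18 + j) (O(j) = -3 + (j + 18)*(j + j) = -3 + (18 + j)*(2*j) = -3 + 2*j*(18 + j))
h(t) = t*(-4 + t)/3 (h(t) = (t*(t - 4))/3 = (t*(-4 + t))/3 = t*(-4 + t)/3)
L(g) = 11 (L(g) = 23 - 12 = 11)
(O(-43) + 2507)/(1027 + L(h(-8))) = ((-3 + 2*(-43)² + 36*(-43)) + 2507)/(1027 + 11) = ((-3 + 2*1849 - 1548) + 2507)/1038 = ((-3 + 3698 - 1548) + 2507)*(1/1038) = (2147 + 2507)*(1/1038) = 4654*(1/1038) = 2327/519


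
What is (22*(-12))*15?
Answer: -3960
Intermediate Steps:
(22*(-12))*15 = -264*15 = -3960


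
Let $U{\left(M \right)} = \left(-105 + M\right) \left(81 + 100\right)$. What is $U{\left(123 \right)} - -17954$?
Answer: $21212$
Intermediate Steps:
$U{\left(M \right)} = -19005 + 181 M$ ($U{\left(M \right)} = \left(-105 + M\right) 181 = -19005 + 181 M$)
$U{\left(123 \right)} - -17954 = \left(-19005 + 181 \cdot 123\right) - -17954 = \left(-19005 + 22263\right) + 17954 = 3258 + 17954 = 21212$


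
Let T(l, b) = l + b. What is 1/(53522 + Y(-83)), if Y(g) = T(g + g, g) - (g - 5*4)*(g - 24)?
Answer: 1/42252 ≈ 2.3668e-5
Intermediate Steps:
T(l, b) = b + l
Y(g) = 3*g - (-24 + g)*(-20 + g) (Y(g) = (g + (g + g)) - (g - 5*4)*(g - 24) = (g + 2*g) - (g - 20)*(-24 + g) = 3*g - (-20 + g)*(-24 + g) = 3*g - (-24 + g)*(-20 + g))
1/(53522 + Y(-83)) = 1/(53522 + (-480 - 1*(-83)² + 47*(-83))) = 1/(53522 + (-480 - 1*6889 - 3901)) = 1/(53522 + (-480 - 6889 - 3901)) = 1/(53522 - 11270) = 1/42252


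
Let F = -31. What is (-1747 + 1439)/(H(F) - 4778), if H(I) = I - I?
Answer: 154/2389 ≈ 0.064462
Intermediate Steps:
H(I) = 0
(-1747 + 1439)/(H(F) - 4778) = (-1747 + 1439)/(0 - 4778) = -308/(-4778) = -308*(-1/4778) = 154/2389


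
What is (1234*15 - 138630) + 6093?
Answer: -114027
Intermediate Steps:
(1234*15 - 138630) + 6093 = (18510 - 138630) + 6093 = -120120 + 6093 = -114027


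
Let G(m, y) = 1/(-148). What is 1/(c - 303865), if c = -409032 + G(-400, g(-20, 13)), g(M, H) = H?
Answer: -148/105508757 ≈ -1.4027e-6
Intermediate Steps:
G(m, y) = -1/148
c = -60536737/148 (c = -409032 - 1/148 = -60536737/148 ≈ -4.0903e+5)
1/(c - 303865) = 1/(-60536737/148 - 303865) = 1/(-105508757/148) = -148/105508757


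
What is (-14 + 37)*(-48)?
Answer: -1104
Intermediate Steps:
(-14 + 37)*(-48) = 23*(-48) = -1104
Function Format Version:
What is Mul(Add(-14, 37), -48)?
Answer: -1104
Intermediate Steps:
Mul(Add(-14, 37), -48) = Mul(23, -48) = -1104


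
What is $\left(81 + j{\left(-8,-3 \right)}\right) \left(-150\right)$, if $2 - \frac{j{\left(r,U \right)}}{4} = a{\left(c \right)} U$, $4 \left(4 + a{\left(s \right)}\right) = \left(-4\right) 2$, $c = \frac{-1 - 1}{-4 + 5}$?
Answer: $-2550$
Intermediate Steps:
$c = -2$ ($c = - \frac{2}{1} = \left(-2\right) 1 = -2$)
$a{\left(s \right)} = -6$ ($a{\left(s \right)} = -4 + \frac{\left(-4\right) 2}{4} = -4 + \frac{1}{4} \left(-8\right) = -4 - 2 = -6$)
$j{\left(r,U \right)} = 8 + 24 U$ ($j{\left(r,U \right)} = 8 - 4 \left(- 6 U\right) = 8 + 24 U$)
$\left(81 + j{\left(-8,-3 \right)}\right) \left(-150\right) = \left(81 + \left(8 + 24 \left(-3\right)\right)\right) \left(-150\right) = \left(81 + \left(8 - 72\right)\right) \left(-150\right) = \left(81 - 64\right) \left(-150\right) = 17 \left(-150\right) = -2550$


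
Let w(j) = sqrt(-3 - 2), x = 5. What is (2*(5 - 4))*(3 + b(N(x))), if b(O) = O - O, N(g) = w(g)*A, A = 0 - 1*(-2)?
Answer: 6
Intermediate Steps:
w(j) = I*sqrt(5) (w(j) = sqrt(-5) = I*sqrt(5))
A = 2 (A = 0 + 2 = 2)
N(g) = 2*I*sqrt(5) (N(g) = (I*sqrt(5))*2 = 2*I*sqrt(5))
b(O) = 0
(2*(5 - 4))*(3 + b(N(x))) = (2*(5 - 4))*(3 + 0) = (2*1)*3 = 2*3 = 6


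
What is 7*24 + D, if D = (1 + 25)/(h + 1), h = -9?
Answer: 659/4 ≈ 164.75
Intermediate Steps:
D = -13/4 (D = (1 + 25)/(-9 + 1) = 26/(-8) = 26*(-1/8) = -13/4 ≈ -3.2500)
7*24 + D = 7*24 - 13/4 = 168 - 13/4 = 659/4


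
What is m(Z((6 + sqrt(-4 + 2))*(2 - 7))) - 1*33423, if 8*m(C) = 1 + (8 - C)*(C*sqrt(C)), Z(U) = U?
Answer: -267383/8 + 5*sqrt(5)*(-6 - I*sqrt(2))**(3/2) - 25*sqrt(5)*(-6 - I*sqrt(2))**(5/2)/8 ≈ -33842.0 + 712.83*I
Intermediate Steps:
m(C) = 1/8 + C**(3/2)*(8 - C)/8 (m(C) = (1 + (8 - C)*(C*sqrt(C)))/8 = (1 + (8 - C)*C**(3/2))/8 = (1 + C**(3/2)*(8 - C))/8 = 1/8 + C**(3/2)*(8 - C)/8)
m(Z((6 + sqrt(-4 + 2))*(2 - 7))) - 1*33423 = (1/8 + ((6 + sqrt(-4 + 2))*(2 - 7))**(3/2) - ((2 - 7)*(6 + sqrt(-4 + 2)))**(5/2)/8) - 1*33423 = (1/8 + ((6 + sqrt(-2))*(-5))**(3/2) - 25*sqrt(5)*(-6 - sqrt(-2))**(5/2)/8) - 33423 = (1/8 + ((6 + I*sqrt(2))*(-5))**(3/2) - 25*sqrt(5)*(-6 - I*sqrt(2))**(5/2)/8) - 33423 = (1/8 + (-30 - 5*I*sqrt(2))**(3/2) - (-30 - 5*I*sqrt(2))**(5/2)/8) - 33423 = -267383/8 + (-30 - 5*I*sqrt(2))**(3/2) - (-30 - 5*I*sqrt(2))**(5/2)/8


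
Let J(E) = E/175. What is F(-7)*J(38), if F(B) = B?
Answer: -38/25 ≈ -1.5200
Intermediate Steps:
J(E) = E/175 (J(E) = E*(1/175) = E/175)
F(-7)*J(38) = -38/25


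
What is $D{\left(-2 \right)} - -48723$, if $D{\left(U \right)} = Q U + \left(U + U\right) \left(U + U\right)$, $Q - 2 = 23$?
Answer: $48689$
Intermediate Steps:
$Q = 25$ ($Q = 2 + 23 = 25$)
$D{\left(U \right)} = 4 U^{2} + 25 U$ ($D{\left(U \right)} = 25 U + \left(U + U\right) \left(U + U\right) = 25 U + 2 U 2 U = 25 U + 4 U^{2} = 4 U^{2} + 25 U$)
$D{\left(-2 \right)} - -48723 = - 2 \left(25 + 4 \left(-2\right)\right) - -48723 = - 2 \left(25 - 8\right) + 48723 = \left(-2\right) 17 + 48723 = -34 + 48723 = 48689$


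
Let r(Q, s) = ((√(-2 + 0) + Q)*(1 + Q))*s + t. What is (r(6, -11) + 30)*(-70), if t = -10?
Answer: 30940 + 5390*I*√2 ≈ 30940.0 + 7622.6*I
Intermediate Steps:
r(Q, s) = -10 + s*(1 + Q)*(Q + I*√2) (r(Q, s) = ((√(-2 + 0) + Q)*(1 + Q))*s - 10 = ((√(-2) + Q)*(1 + Q))*s - 10 = ((I*√2 + Q)*(1 + Q))*s - 10 = ((Q + I*√2)*(1 + Q))*s - 10 = ((1 + Q)*(Q + I*√2))*s - 10 = s*(1 + Q)*(Q + I*√2) - 10 = -10 + s*(1 + Q)*(Q + I*√2))
(r(6, -11) + 30)*(-70) = ((-10 + 6*(-11) - 11*6² + I*(-11)*√2 + I*6*(-11)*√2) + 30)*(-70) = ((-10 - 66 - 11*36 - 11*I*√2 - 66*I*√2) + 30)*(-70) = ((-10 - 66 - 396 - 11*I*√2 - 66*I*√2) + 30)*(-70) = ((-472 - 77*I*√2) + 30)*(-70) = (-442 - 77*I*√2)*(-70) = 30940 + 5390*I*√2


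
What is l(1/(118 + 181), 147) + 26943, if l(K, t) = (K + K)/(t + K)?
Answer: 592126312/21977 ≈ 26943.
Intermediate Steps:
l(K, t) = 2*K/(K + t) (l(K, t) = (2*K)/(K + t) = 2*K/(K + t))
l(1/(118 + 181), 147) + 26943 = 2/((118 + 181)*(1/(118 + 181) + 147)) + 26943 = 2/(299*(1/299 + 147)) + 26943 = 2*(1/299)/(1/299 + 147) + 26943 = 2*(1/299)/(43954/299) + 26943 = 2*(1/299)*(299/43954) + 26943 = 1/21977 + 26943 = 592126312/21977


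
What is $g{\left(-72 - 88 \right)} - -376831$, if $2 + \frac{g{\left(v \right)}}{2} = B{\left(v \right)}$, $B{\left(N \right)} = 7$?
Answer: $376841$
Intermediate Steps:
$g{\left(v \right)} = 10$ ($g{\left(v \right)} = -4 + 2 \cdot 7 = -4 + 14 = 10$)
$g{\left(-72 - 88 \right)} - -376831 = 10 - -376831 = 10 + 376831 = 376841$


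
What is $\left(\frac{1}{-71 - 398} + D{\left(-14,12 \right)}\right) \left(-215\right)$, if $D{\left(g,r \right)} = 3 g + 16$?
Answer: $\frac{2621925}{469} \approx 5590.5$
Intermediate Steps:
$D{\left(g,r \right)} = 16 + 3 g$
$\left(\frac{1}{-71 - 398} + D{\left(-14,12 \right)}\right) \left(-215\right) = \left(\frac{1}{-71 - 398} + \left(16 + 3 \left(-14\right)\right)\right) \left(-215\right) = \left(\frac{1}{-469} + \left(16 - 42\right)\right) \left(-215\right) = \left(- \frac{1}{469} - 26\right) \left(-215\right) = \left(- \frac{12195}{469}\right) \left(-215\right) = \frac{2621925}{469}$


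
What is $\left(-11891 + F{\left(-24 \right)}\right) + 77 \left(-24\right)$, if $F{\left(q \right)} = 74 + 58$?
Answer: $-13607$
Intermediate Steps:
$F{\left(q \right)} = 132$
$\left(-11891 + F{\left(-24 \right)}\right) + 77 \left(-24\right) = \left(-11891 + 132\right) + 77 \left(-24\right) = -11759 - 1848 = -13607$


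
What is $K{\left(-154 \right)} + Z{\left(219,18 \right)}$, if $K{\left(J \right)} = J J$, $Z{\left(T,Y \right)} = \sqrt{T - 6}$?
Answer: $23716 + \sqrt{213} \approx 23731.0$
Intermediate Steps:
$Z{\left(T,Y \right)} = \sqrt{-6 + T}$
$K{\left(J \right)} = J^{2}$
$K{\left(-154 \right)} + Z{\left(219,18 \right)} = \left(-154\right)^{2} + \sqrt{-6 + 219} = 23716 + \sqrt{213}$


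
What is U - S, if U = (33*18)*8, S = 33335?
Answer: -28583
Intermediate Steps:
U = 4752 (U = 594*8 = 4752)
U - S = 4752 - 1*33335 = 4752 - 33335 = -28583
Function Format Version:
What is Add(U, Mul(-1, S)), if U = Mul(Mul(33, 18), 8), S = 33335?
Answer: -28583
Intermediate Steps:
U = 4752 (U = Mul(594, 8) = 4752)
Add(U, Mul(-1, S)) = Add(4752, Mul(-1, 33335)) = Add(4752, -33335) = -28583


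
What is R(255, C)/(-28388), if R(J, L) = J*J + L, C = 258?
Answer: -1389/604 ≈ -2.2997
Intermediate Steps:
R(J, L) = L + J² (R(J, L) = J² + L = L + J²)
R(255, C)/(-28388) = (258 + 255²)/(-28388) = (258 + 65025)*(-1/28388) = 65283*(-1/28388) = -1389/604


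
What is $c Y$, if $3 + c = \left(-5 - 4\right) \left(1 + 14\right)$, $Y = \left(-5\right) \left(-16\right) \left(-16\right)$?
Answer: $176640$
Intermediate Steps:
$Y = -1280$ ($Y = 80 \left(-16\right) = -1280$)
$c = -138$ ($c = -3 + \left(-5 - 4\right) \left(1 + 14\right) = -3 - 135 = -138$)
$c Y = \left(-138\right) \left(-1280\right) = 176640$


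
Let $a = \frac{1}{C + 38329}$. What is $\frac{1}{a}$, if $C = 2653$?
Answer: $40982$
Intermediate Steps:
$a = \frac{1}{40982}$ ($a = \frac{1}{2653 + 38329} = \frac{1}{40982} \approx 2.4401 \cdot 10^{-5}$)
$\frac{1}{a} = \frac{1}{\frac{1}{40982}} = 40982$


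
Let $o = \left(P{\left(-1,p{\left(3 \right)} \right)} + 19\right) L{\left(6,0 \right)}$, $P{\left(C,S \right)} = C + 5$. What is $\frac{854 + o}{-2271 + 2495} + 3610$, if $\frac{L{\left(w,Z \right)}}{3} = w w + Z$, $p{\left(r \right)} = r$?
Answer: $\frac{405989}{112} \approx 3624.9$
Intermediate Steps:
$P{\left(C,S \right)} = 5 + C$
$L{\left(w,Z \right)} = 3 Z + 3 w^{2}$ ($L{\left(w,Z \right)} = 3 \left(w w + Z\right) = 3 \left(w^{2} + Z\right) = 3 \left(Z + w^{2}\right) = 3 Z + 3 w^{2}$)
$o = 2484$ ($o = \left(\left(5 - 1\right) + 19\right) \left(3 \cdot 0 + 3 \cdot 6^{2}\right) = \left(4 + 19\right) \left(0 + 3 \cdot 36\right) = 23 \left(0 + 108\right) = 23 \cdot 108 = 2484$)
$\frac{854 + o}{-2271 + 2495} + 3610 = \frac{854 + 2484}{-2271 + 2495} + 3610 = \frac{3338}{224} + 3610 = 3338 \cdot \frac{1}{224} + 3610 = \frac{1669}{112} + 3610 = \frac{405989}{112}$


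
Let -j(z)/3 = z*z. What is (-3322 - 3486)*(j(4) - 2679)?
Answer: 18565416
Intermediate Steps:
j(z) = -3*z² (j(z) = -3*z*z = -3*z²)
(-3322 - 3486)*(j(4) - 2679) = (-3322 - 3486)*(-3*4² - 2679) = -6808*(-3*16 - 2679) = -6808*(-48 - 2679) = -6808*(-2727) = 18565416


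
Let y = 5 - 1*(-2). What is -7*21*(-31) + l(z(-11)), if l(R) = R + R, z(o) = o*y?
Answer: 4403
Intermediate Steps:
y = 7 (y = 5 + 2 = 7)
z(o) = 7*o (z(o) = o*7 = 7*o)
l(R) = 2*R
-7*21*(-31) + l(z(-11)) = -7*21*(-31) + 2*(7*(-11)) = -147*(-31) + 2*(-77) = 4557 - 154 = 4403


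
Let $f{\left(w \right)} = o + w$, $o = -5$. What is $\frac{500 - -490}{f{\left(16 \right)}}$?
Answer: $90$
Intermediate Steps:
$f{\left(w \right)} = -5 + w$
$\frac{500 - -490}{f{\left(16 \right)}} = \frac{500 - -490}{-5 + 16} = \frac{500 + 490}{11} = 990 \cdot \frac{1}{11} = 90$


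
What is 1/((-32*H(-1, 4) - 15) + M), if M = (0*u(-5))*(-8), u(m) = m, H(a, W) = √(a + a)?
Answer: I/(-15*I + 32*√2) ≈ -0.0065992 + 0.01991*I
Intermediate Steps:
H(a, W) = √2*√a (H(a, W) = √(2*a) = √2*√a)
M = 0 (M = (0*(-5))*(-8) = 0*(-8) = 0)
1/((-32*H(-1, 4) - 15) + M) = 1/((-32*√2*√(-1) - 15) + 0) = 1/((-32*√2*I - 15) + 0) = 1/((-32*I*√2 - 15) + 0) = 1/((-15 - 32*I*√2) + 0) = 1/(-15 - 32*I*√2)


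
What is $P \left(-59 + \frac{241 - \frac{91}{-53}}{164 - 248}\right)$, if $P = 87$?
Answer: $- \frac{1997607}{371} \approx -5384.4$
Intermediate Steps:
$P \left(-59 + \frac{241 - \frac{91}{-53}}{164 - 248}\right) = 87 \left(-59 + \frac{241 - \frac{91}{-53}}{164 - 248}\right) = 87 \left(-59 + \frac{241 - - \frac{91}{53}}{-84}\right) = 87 \left(-59 + \left(241 + \frac{91}{53}\right) \left(- \frac{1}{84}\right)\right) = 87 \left(-59 + \frac{12864}{53} \left(- \frac{1}{84}\right)\right) = 87 \left(-59 - \frac{1072}{371}\right) = 87 \left(- \frac{22961}{371}\right) = - \frac{1997607}{371}$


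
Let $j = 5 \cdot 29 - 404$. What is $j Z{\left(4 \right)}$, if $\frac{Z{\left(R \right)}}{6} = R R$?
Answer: $-24864$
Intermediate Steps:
$j = -259$ ($j = 145 - 404 = -259$)
$Z{\left(R \right)} = 6 R^{2}$ ($Z{\left(R \right)} = 6 R R = 6 R^{2}$)
$j Z{\left(4 \right)} = - 259 \cdot 6 \cdot 4^{2} = - 259 \cdot 6 \cdot 16 = \left(-259\right) 96 = -24864$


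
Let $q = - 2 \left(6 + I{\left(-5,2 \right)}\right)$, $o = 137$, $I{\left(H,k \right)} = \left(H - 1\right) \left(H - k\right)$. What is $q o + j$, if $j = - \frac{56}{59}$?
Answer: $- \frac{776024}{59} \approx -13153.0$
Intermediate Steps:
$I{\left(H,k \right)} = \left(-1 + H\right) \left(H - k\right)$
$q = -96$ ($q = - 2 \left(6 + \left(2 + \left(-5\right)^{2} - -5 - \left(-5\right) 2\right)\right) = - 2 \left(6 + \left(2 + 25 + 5 + 10\right)\right) = - 2 \left(6 + 42\right) = \left(-2\right) 48 = -96$)
$j = - \frac{56}{59}$ ($j = \left(-56\right) \frac{1}{59} = - \frac{56}{59} \approx -0.94915$)
$q o + j = \left(-96\right) 137 - \frac{56}{59} = -13152 - \frac{56}{59} = - \frac{776024}{59}$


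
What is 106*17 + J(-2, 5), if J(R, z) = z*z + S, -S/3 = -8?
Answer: 1851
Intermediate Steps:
S = 24 (S = -3*(-8) = 24)
J(R, z) = 24 + z² (J(R, z) = z*z + 24 = z² + 24 = 24 + z²)
106*17 + J(-2, 5) = 106*17 + (24 + 5²) = 1802 + (24 + 25) = 1802 + 49 = 1851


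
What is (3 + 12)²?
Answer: 225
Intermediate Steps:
(3 + 12)² = 15² = 225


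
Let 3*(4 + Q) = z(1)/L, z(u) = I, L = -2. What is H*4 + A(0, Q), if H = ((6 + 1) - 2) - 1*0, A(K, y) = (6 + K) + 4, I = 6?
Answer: 30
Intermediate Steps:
z(u) = 6
Q = -5 (Q = -4 + (6/(-2))/3 = -4 + (6*(-½))/3 = -4 + (⅓)*(-3) = -4 - 1 = -5)
A(K, y) = 10 + K
H = 5 (H = (7 - 2) + 0 = 5 + 0 = 5)
H*4 + A(0, Q) = 5*4 + (10 + 0) = 20 + 10 = 30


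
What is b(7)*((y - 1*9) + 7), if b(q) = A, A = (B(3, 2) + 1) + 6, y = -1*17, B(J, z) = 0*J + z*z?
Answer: -209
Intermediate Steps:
B(J, z) = z² (B(J, z) = 0 + z² = z²)
y = -17
A = 11 (A = (2² + 1) + 6 = (4 + 1) + 6 = 5 + 6 = 11)
b(q) = 11
b(7)*((y - 1*9) + 7) = 11*((-17 - 1*9) + 7) = 11*((-17 - 9) + 7) = 11*(-26 + 7) = 11*(-19) = -209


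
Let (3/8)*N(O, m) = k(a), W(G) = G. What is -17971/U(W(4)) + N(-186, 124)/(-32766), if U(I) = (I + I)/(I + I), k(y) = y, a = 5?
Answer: -883256699/49149 ≈ -17971.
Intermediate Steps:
N(O, m) = 40/3 (N(O, m) = (8/3)*5 = 40/3)
U(I) = 1 (U(I) = (2*I)/((2*I)) = (2*I)*(1/(2*I)) = 1)
-17971/U(W(4)) + N(-186, 124)/(-32766) = -17971/1 + (40/3)/(-32766) = -17971*1 + (40/3)*(-1/32766) = -17971 - 20/49149 = -883256699/49149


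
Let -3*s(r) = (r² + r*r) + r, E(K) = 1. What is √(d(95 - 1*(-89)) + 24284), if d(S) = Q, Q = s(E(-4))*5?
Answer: √24279 ≈ 155.82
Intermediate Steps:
s(r) = -2*r²/3 - r/3 (s(r) = -((r² + r*r) + r)/3 = -((r² + r²) + r)/3 = -(2*r² + r)/3 = -(r + 2*r²)/3 = -2*r²/3 - r/3)
Q = -5 (Q = -⅓*1*(1 + 2*1)*5 = -⅓*1*(1 + 2)*5 = -⅓*1*3*5 = -1*5 = -5)
d(S) = -5
√(d(95 - 1*(-89)) + 24284) = √(-5 + 24284) = √24279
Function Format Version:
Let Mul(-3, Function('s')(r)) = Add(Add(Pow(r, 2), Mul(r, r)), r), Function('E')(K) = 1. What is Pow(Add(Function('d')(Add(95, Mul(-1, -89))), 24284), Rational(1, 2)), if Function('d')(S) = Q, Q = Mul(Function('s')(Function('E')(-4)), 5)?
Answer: Pow(24279, Rational(1, 2)) ≈ 155.82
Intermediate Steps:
Function('s')(r) = Add(Mul(Rational(-2, 3), Pow(r, 2)), Mul(Rational(-1, 3), r)) (Function('s')(r) = Mul(Rational(-1, 3), Add(Add(Pow(r, 2), Mul(r, r)), r)) = Mul(Rational(-1, 3), Add(Add(Pow(r, 2), Pow(r, 2)), r)) = Mul(Rational(-1, 3), Add(Mul(2, Pow(r, 2)), r)) = Mul(Rational(-1, 3), Add(r, Mul(2, Pow(r, 2)))) = Add(Mul(Rational(-2, 3), Pow(r, 2)), Mul(Rational(-1, 3), r)))
Q = -5 (Q = Mul(Mul(Rational(-1, 3), 1, Add(1, Mul(2, 1))), 5) = Mul(Mul(Rational(-1, 3), 1, Add(1, 2)), 5) = Mul(Mul(Rational(-1, 3), 1, 3), 5) = Mul(-1, 5) = -5)
Function('d')(S) = -5
Pow(Add(Function('d')(Add(95, Mul(-1, -89))), 24284), Rational(1, 2)) = Pow(Add(-5, 24284), Rational(1, 2)) = Pow(24279, Rational(1, 2))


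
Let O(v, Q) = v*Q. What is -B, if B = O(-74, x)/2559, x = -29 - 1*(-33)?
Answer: 296/2559 ≈ 0.11567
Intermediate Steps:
x = 4 (x = -29 + 33 = 4)
O(v, Q) = Q*v
B = -296/2559 (B = (4*(-74))/2559 = -296*1/2559 = -296/2559 ≈ -0.11567)
-B = -1*(-296/2559) = 296/2559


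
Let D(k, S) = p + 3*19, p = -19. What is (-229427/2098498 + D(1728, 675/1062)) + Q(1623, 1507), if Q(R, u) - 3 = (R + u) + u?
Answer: 9816544217/2098498 ≈ 4677.9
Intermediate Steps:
Q(R, u) = 3 + R + 2*u (Q(R, u) = 3 + ((R + u) + u) = 3 + (R + 2*u) = 3 + R + 2*u)
D(k, S) = 38 (D(k, S) = -19 + 3*19 = -19 + 57 = 38)
(-229427/2098498 + D(1728, 675/1062)) + Q(1623, 1507) = (-229427/2098498 + 38) + (3 + 1623 + 2*1507) = (-229427*1/2098498 + 38) + (3 + 1623 + 3014) = (-229427/2098498 + 38) + 4640 = 79513497/2098498 + 4640 = 9816544217/2098498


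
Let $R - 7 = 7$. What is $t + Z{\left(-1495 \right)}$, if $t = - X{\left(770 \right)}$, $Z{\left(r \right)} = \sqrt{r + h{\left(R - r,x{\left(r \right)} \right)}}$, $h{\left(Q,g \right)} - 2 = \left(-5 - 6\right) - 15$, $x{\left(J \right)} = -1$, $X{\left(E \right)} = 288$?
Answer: $-288 + 7 i \sqrt{31} \approx -288.0 + 38.974 i$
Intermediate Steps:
$R = 14$ ($R = 7 + 7 = 14$)
$h{\left(Q,g \right)} = -24$ ($h{\left(Q,g \right)} = 2 - 26 = -24$)
$Z{\left(r \right)} = \sqrt{-24 + r}$ ($Z{\left(r \right)} = \sqrt{r - 24} = \sqrt{-24 + r}$)
$t = -288$ ($t = \left(-1\right) 288 = -288$)
$t + Z{\left(-1495 \right)} = -288 + \sqrt{-24 - 1495} = -288 + \sqrt{-1519} = -288 + 7 i \sqrt{31}$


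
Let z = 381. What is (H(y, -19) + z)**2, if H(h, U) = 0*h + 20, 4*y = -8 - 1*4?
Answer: 160801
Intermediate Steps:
y = -3 (y = (-8 - 1*4)/4 = (-8 - 4)/4 = (1/4)*(-12) = -3)
H(h, U) = 20 (H(h, U) = 0 + 20 = 20)
(H(y, -19) + z)**2 = (20 + 381)**2 = 401**2 = 160801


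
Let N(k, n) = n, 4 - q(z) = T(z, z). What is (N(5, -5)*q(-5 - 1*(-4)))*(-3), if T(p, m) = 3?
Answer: 15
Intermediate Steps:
q(z) = 1 (q(z) = 4 - 1*3 = 4 - 3 = 1)
(N(5, -5)*q(-5 - 1*(-4)))*(-3) = -5*1*(-3) = -5*(-3) = 15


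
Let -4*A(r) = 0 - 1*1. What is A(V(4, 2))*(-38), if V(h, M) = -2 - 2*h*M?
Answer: -19/2 ≈ -9.5000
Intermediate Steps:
V(h, M) = -2 - 2*M*h
A(r) = ¼ (A(r) = -(0 - 1*1)/4 = -(0 - 1)/4 = -¼*(-1) = ¼)
A(V(4, 2))*(-38) = (¼)*(-38) = -19/2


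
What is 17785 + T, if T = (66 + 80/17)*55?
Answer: 368455/17 ≈ 21674.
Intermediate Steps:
T = 66110/17 (T = (66 + 80*(1/17))*55 = (66 + 80/17)*55 = (1202/17)*55 = 66110/17 ≈ 3888.8)
17785 + T = 17785 + 66110/17 = 368455/17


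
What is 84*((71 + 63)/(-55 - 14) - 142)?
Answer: -278096/23 ≈ -12091.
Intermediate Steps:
84*((71 + 63)/(-55 - 14) - 142) = 84*(134/(-69) - 142) = 84*(134*(-1/69) - 142) = 84*(-134/69 - 142) = 84*(-9932/69) = -278096/23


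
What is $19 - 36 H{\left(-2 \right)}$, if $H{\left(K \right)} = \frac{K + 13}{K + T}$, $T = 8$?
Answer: $-47$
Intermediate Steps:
$H{\left(K \right)} = \frac{13 + K}{8 + K}$ ($H{\left(K \right)} = \frac{K + 13}{K + 8} = \frac{13 + K}{8 + K}$)
$19 - 36 H{\left(-2 \right)} = 19 - 36 \frac{13 - 2}{8 - 2} = 19 - 36 \cdot \frac{1}{6} \cdot 11 = 19 - 66 = -47$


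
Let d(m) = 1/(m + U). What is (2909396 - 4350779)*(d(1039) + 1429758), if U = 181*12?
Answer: -6617321520074637/3211 ≈ -2.0608e+12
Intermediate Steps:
U = 2172
d(m) = 1/(2172 + m) (d(m) = 1/(m + 2172) = 1/(2172 + m))
(2909396 - 4350779)*(d(1039) + 1429758) = (2909396 - 4350779)*(1/(2172 + 1039) + 1429758) = -1441383*(1/3211 + 1429758) = -1441383*4590952939/3211 = -6617321520074637/3211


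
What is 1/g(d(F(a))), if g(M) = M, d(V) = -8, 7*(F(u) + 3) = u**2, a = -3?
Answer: -1/8 ≈ -0.12500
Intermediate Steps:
F(u) = -3 + u**2/7
1/g(d(F(a))) = 1/(-8) = -1/8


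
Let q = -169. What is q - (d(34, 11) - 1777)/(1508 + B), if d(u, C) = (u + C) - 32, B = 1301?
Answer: -472957/2809 ≈ -168.37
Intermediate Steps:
d(u, C) = -32 + C + u (d(u, C) = (C + u) - 32 = -32 + C + u)
q - (d(34, 11) - 1777)/(1508 + B) = -169 - ((-32 + 11 + 34) - 1777)/(1508 + 1301) = -169 - (13 - 1777)/2809 = -169 - (-1764)/2809 = -169 - 1*(-1764/2809) = -169 + 1764/2809 = -472957/2809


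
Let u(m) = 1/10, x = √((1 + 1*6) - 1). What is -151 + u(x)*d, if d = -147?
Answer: -1657/10 ≈ -165.70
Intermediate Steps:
x = √6 (x = √((1 + 6) - 1) = √(7 - 1) = √6 ≈ 2.4495)
u(m) = ⅒
-151 + u(x)*d = -151 + (⅒)*(-147) = -151 - 147/10 = -1657/10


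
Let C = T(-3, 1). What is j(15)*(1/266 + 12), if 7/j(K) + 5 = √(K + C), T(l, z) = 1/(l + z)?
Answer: -15965/399 - 3193*√58/798 ≈ -70.485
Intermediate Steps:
C = -½ (C = 1/(-3 + 1) = 1/(-2) = -½ ≈ -0.50000)
j(K) = 7/(-5 + √(-½ + K)) (j(K) = 7/(-5 + √(K - ½)) = 7/(-5 + √(-½ + K)))
j(15)*(1/266 + 12) = (14/(-10 + √2*√(-1 + 2*15)))*(1/266 + 12) = (14/(-10 + √2*√(-1 + 30)))*(1/266 + 12) = (14/(-10 + √2*√29))*(3193/266) = (14/(-10 + √58))*(3193/266) = 3193/(19*(-10 + √58))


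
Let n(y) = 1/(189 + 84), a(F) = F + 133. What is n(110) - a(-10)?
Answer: -33578/273 ≈ -123.00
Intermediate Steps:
a(F) = 133 + F
n(y) = 1/273
n(110) - a(-10) = 1/273 - (133 - 10) = 1/273 - 1*123 = 1/273 - 123 = -33578/273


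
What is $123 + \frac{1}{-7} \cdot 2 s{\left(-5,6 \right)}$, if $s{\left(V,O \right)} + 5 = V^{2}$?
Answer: $\frac{821}{7} \approx 117.29$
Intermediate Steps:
$s{\left(V,O \right)} = -5 + V^{2}$
$123 + \frac{1}{-7} \cdot 2 s{\left(-5,6 \right)} = 123 + \frac{1}{-7} \cdot 2 \left(-5 + \left(-5\right)^{2}\right) = 123 + \left(- \frac{1}{7}\right) 2 \left(-5 + 25\right) = 123 - \frac{40}{7} = \frac{821}{7}$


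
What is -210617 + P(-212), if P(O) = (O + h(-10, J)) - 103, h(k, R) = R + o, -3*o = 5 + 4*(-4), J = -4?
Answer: -632797/3 ≈ -2.1093e+5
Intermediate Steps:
o = 11/3 (o = -(5 + 4*(-4))/3 = -(5 - 16)/3 = -⅓*(-11) = 11/3 ≈ 3.6667)
h(k, R) = 11/3 + R (h(k, R) = R + 11/3 = 11/3 + R)
P(O) = -310/3 + O (P(O) = (O + (11/3 - 4)) - 103 = (O - ⅓) - 103 = (-⅓ + O) - 103 = -310/3 + O)
-210617 + P(-212) = -210617 + (-310/3 - 212) = -210617 - 946/3 = -632797/3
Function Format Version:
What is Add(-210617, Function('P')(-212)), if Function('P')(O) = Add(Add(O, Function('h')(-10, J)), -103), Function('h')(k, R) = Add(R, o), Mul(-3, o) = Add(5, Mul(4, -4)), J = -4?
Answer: Rational(-632797, 3) ≈ -2.1093e+5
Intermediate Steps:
o = Rational(11, 3) (o = Mul(Rational(-1, 3), Add(5, Mul(4, -4))) = Mul(Rational(-1, 3), Add(5, -16)) = Mul(Rational(-1, 3), -11) = Rational(11, 3) ≈ 3.6667)
Function('h')(k, R) = Add(Rational(11, 3), R) (Function('h')(k, R) = Add(R, Rational(11, 3)) = Add(Rational(11, 3), R))
Function('P')(O) = Add(Rational(-310, 3), O) (Function('P')(O) = Add(Add(O, Add(Rational(11, 3), -4)), -103) = Add(Add(O, Rational(-1, 3)), -103) = Add(Add(Rational(-1, 3), O), -103) = Add(Rational(-310, 3), O))
Add(-210617, Function('P')(-212)) = Add(-210617, Add(Rational(-310, 3), -212)) = Add(-210617, Rational(-946, 3)) = Rational(-632797, 3)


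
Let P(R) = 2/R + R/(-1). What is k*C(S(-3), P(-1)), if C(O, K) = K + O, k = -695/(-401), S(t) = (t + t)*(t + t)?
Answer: 24325/401 ≈ 60.661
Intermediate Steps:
S(t) = 4*t**2 (S(t) = (2*t)*(2*t) = 4*t**2)
k = 695/401 (k = -695*(-1/401) = 695/401 ≈ 1.7332)
P(R) = -R + 2/R (P(R) = 2/R + R*(-1) = 2/R - R = -R + 2/R)
k*C(S(-3), P(-1)) = 695*((-1*(-1) + 2/(-1)) + 4*(-3)**2)/401 = 695*((1 + 2*(-1)) + 4*9)/401 = 695*((1 - 2) + 36)/401 = 695*(-1 + 36)/401 = (695/401)*35 = 24325/401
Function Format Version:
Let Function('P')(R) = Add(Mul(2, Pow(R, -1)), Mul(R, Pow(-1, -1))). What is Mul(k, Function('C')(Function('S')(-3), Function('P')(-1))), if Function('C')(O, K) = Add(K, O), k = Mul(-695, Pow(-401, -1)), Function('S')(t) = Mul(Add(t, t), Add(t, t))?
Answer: Rational(24325, 401) ≈ 60.661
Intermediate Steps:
Function('S')(t) = Mul(4, Pow(t, 2)) (Function('S')(t) = Mul(Mul(2, t), Mul(2, t)) = Mul(4, Pow(t, 2)))
k = Rational(695, 401) (k = Mul(-695, Rational(-1, 401)) = Rational(695, 401) ≈ 1.7332)
Function('P')(R) = Add(Mul(-1, R), Mul(2, Pow(R, -1))) (Function('P')(R) = Add(Mul(2, Pow(R, -1)), Mul(R, -1)) = Add(Mul(2, Pow(R, -1)), Mul(-1, R)) = Add(Mul(-1, R), Mul(2, Pow(R, -1))))
Mul(k, Function('C')(Function('S')(-3), Function('P')(-1))) = Mul(Rational(695, 401), Add(Add(Mul(-1, -1), Mul(2, Pow(-1, -1))), Mul(4, Pow(-3, 2)))) = Mul(Rational(695, 401), Add(Add(1, Mul(2, -1)), Mul(4, 9))) = Mul(Rational(695, 401), Add(Add(1, -2), 36)) = Mul(Rational(695, 401), Add(-1, 36)) = Mul(Rational(695, 401), 35) = Rational(24325, 401)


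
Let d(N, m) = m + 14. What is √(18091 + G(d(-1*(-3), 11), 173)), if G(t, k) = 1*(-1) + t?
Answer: √18115 ≈ 134.59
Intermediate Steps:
d(N, m) = 14 + m
G(t, k) = -1 + t
√(18091 + G(d(-1*(-3), 11), 173)) = √(18091 + (-1 + (14 + 11))) = √(18091 + (-1 + 25)) = √(18091 + 24) = √18115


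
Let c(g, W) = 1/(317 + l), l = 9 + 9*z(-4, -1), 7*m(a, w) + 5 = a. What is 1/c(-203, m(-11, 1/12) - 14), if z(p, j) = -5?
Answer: 281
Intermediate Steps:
m(a, w) = -5/7 + a/7
l = -36 (l = 9 + 9*(-5) = 9 - 45 = -36)
c(g, W) = 1/281 (c(g, W) = 1/(317 - 36) = 1/281)
1/c(-203, m(-11, 1/12) - 14) = 1/(1/281) = 281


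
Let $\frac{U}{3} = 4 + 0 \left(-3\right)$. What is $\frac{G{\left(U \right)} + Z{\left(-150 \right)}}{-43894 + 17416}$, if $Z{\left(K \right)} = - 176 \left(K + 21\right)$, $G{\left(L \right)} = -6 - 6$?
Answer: $- \frac{3782}{4413} \approx -0.85701$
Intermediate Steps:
$U = 12$ ($U = 3 \left(4 + 0 \left(-3\right)\right) = 3 \left(4 + 0\right) = 3 \cdot 4 = 12$)
$G{\left(L \right)} = -12$ ($G{\left(L \right)} = -6 - 6 = -12$)
$Z{\left(K \right)} = -3696 - 176 K$ ($Z{\left(K \right)} = - 176 \left(21 + K\right) = -3696 - 176 K$)
$\frac{G{\left(U \right)} + Z{\left(-150 \right)}}{-43894 + 17416} = \frac{-12 - -22704}{-43894 + 17416} = \frac{-12 + \left(-3696 + 26400\right)}{-26478} = \left(-12 + 22704\right) \left(- \frac{1}{26478}\right) = 22692 \left(- \frac{1}{26478}\right) = - \frac{3782}{4413}$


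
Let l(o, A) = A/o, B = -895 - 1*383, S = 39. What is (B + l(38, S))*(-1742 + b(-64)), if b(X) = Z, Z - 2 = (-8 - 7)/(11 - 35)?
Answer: 675225375/304 ≈ 2.2211e+6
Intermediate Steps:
B = -1278 (B = -895 - 383 = -1278)
Z = 21/8 (Z = 2 + (-8 - 7)/(11 - 35) = 2 - 15/(-24) = 2 - 15*(-1/24) = 2 + 5/8 = 21/8 ≈ 2.6250)
b(X) = 21/8
(B + l(38, S))*(-1742 + b(-64)) = (-1278 + 39/38)*(-1742 + 21/8) = (-1278 + 39*(1/38))*(-13915/8) = (-1278 + 39/38)*(-13915/8) = -48525/38*(-13915/8) = 675225375/304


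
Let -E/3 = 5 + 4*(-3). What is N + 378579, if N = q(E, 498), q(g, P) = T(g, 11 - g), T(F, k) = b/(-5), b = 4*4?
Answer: 1892879/5 ≈ 3.7858e+5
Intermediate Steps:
b = 16
T(F, k) = -16/5 (T(F, k) = 16/(-5) = 16*(-⅕) = -16/5)
E = 21 (E = -3*(5 + 4*(-3)) = -3*(5 - 12) = -3*(-7) = 21)
q(g, P) = -16/5
N = -16/5 ≈ -3.2000
N + 378579 = -16/5 + 378579 = 1892879/5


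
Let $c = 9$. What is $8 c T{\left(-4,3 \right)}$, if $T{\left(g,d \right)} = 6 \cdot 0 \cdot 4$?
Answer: $0$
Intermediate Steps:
$T{\left(g,d \right)} = 0$ ($T{\left(g,d \right)} = 6 \cdot 0 = 0$)
$8 c T{\left(-4,3 \right)} = 8 \cdot 9 \cdot 0 = 72 \cdot 0 = 0$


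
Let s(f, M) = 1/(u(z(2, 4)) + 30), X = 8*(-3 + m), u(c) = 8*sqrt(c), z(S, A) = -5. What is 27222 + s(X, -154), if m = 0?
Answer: 3321087/122 - 2*I*sqrt(5)/305 ≈ 27222.0 - 0.014663*I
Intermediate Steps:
X = -24 (X = 8*(-3 + 0) = 8*(-3) = -24)
s(f, M) = 1/(30 + 8*I*sqrt(5)) (s(f, M) = 1/(8*sqrt(-5) + 30) = 1/(8*(I*sqrt(5)) + 30) = 1/(8*I*sqrt(5) + 30) = 1/(30 + 8*I*sqrt(5)))
27222 + s(X, -154) = 27222 + (3/122 - 2*I*sqrt(5)/305) = 3321087/122 - 2*I*sqrt(5)/305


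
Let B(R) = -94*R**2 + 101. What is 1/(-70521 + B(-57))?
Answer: -1/375826 ≈ -2.6608e-6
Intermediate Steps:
B(R) = 101 - 94*R**2
1/(-70521 + B(-57)) = 1/(-70521 + (101 - 94*(-57)**2)) = 1/(-70521 + (101 - 94*3249)) = 1/(-70521 + (101 - 305406)) = 1/(-70521 - 305305) = 1/(-375826) = -1/375826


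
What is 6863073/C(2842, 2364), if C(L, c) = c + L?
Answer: 6863073/5206 ≈ 1318.3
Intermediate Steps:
C(L, c) = L + c
6863073/C(2842, 2364) = 6863073/(2842 + 2364) = 6863073/5206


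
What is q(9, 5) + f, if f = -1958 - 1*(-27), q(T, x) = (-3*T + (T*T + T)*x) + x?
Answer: -1503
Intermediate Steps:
q(T, x) = x - 3*T + x*(T + T**2) (q(T, x) = (-3*T + (T**2 + T)*x) + x = (-3*T + (T + T**2)*x) + x = (-3*T + x*(T + T**2)) + x = x - 3*T + x*(T + T**2))
f = -1931 (f = -1958 + 27 = -1931)
q(9, 5) + f = (5 - 3*9 + 9*5 + 5*9**2) - 1931 = (5 - 27 + 45 + 5*81) - 1931 = (5 - 27 + 45 + 405) - 1931 = 428 - 1931 = -1503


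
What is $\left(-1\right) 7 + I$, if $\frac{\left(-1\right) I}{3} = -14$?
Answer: $35$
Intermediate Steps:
$I = 42$ ($I = \left(-3\right) \left(-14\right) = 42$)
$\left(-1\right) 7 + I = \left(-1\right) 7 + 42 = -7 + 42 = 35$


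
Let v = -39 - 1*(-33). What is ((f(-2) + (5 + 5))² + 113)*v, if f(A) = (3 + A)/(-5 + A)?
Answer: -61788/49 ≈ -1261.0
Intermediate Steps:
f(A) = (3 + A)/(-5 + A)
v = -6 (v = -39 + 33 = -6)
((f(-2) + (5 + 5))² + 113)*v = (((3 - 2)/(-5 - 2) + (5 + 5))² + 113)*(-6) = ((1/(-7) + 10)² + 113)*(-6) = ((-⅐*1 + 10)² + 113)*(-6) = ((-⅐ + 10)² + 113)*(-6) = ((69/7)² + 113)*(-6) = (4761/49 + 113)*(-6) = (10298/49)*(-6) = -61788/49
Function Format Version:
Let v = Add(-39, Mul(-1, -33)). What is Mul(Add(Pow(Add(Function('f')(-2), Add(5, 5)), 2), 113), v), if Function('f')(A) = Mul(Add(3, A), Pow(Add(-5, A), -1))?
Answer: Rational(-61788, 49) ≈ -1261.0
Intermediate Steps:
Function('f')(A) = Mul(Pow(Add(-5, A), -1), Add(3, A))
v = -6 (v = Add(-39, 33) = -6)
Mul(Add(Pow(Add(Function('f')(-2), Add(5, 5)), 2), 113), v) = Mul(Add(Pow(Add(Mul(Pow(Add(-5, -2), -1), Add(3, -2)), Add(5, 5)), 2), 113), -6) = Mul(Add(Pow(Add(Mul(Pow(-7, -1), 1), 10), 2), 113), -6) = Mul(Add(Pow(Add(Mul(Rational(-1, 7), 1), 10), 2), 113), -6) = Mul(Add(Pow(Add(Rational(-1, 7), 10), 2), 113), -6) = Mul(Add(Pow(Rational(69, 7), 2), 113), -6) = Mul(Add(Rational(4761, 49), 113), -6) = Mul(Rational(10298, 49), -6) = Rational(-61788, 49)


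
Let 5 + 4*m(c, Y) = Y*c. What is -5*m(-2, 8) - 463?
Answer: -1747/4 ≈ -436.75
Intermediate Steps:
m(c, Y) = -5/4 + Y*c/4 (m(c, Y) = -5/4 + (Y*c)/4 = -5/4 + Y*c/4)
-5*m(-2, 8) - 463 = -5*(-5/4 + (1/4)*8*(-2)) - 463 = -5*(-5/4 - 4) - 463 = -5*(-21/4) - 463 = 105/4 - 463 = -1747/4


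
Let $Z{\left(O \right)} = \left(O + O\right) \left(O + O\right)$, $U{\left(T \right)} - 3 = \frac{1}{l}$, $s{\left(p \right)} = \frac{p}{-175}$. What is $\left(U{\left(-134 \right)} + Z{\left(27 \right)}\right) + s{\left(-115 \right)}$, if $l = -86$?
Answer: $\frac{8788133}{3010} \approx 2919.6$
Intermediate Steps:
$s{\left(p \right)} = - \frac{p}{175}$ ($s{\left(p \right)} = p \left(- \frac{1}{175}\right) = - \frac{p}{175}$)
$U{\left(T \right)} = \frac{257}{86}$ ($U{\left(T \right)} = 3 + \frac{1}{-86} = 3 - \frac{1}{86} = \frac{257}{86}$)
$Z{\left(O \right)} = 4 O^{2}$ ($Z{\left(O \right)} = 2 O 2 O = 4 O^{2}$)
$\left(U{\left(-134 \right)} + Z{\left(27 \right)}\right) + s{\left(-115 \right)} = \left(\frac{257}{86} + 4 \cdot 27^{2}\right) - - \frac{23}{35} = \left(\frac{257}{86} + 4 \cdot 729\right) + \frac{23}{35} = \left(\frac{257}{86} + 2916\right) + \frac{23}{35} = \frac{251033}{86} + \frac{23}{35} = \frac{8788133}{3010}$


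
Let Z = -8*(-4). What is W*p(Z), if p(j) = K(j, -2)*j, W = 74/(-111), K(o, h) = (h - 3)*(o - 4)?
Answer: 8960/3 ≈ 2986.7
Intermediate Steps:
K(o, h) = (-4 + o)*(-3 + h) (K(o, h) = (-3 + h)*(-4 + o) = (-4 + o)*(-3 + h))
Z = 32
W = -2/3 (W = 74*(-1/111) = -2/3 ≈ -0.66667)
p(j) = j*(20 - 5*j) (p(j) = (12 - 4*(-2) - 3*j - 2*j)*j = (12 + 8 - 3*j - 2*j)*j = (20 - 5*j)*j = j*(20 - 5*j))
W*p(Z) = -10*32*(4 - 1*32)/3 = -10*32*(4 - 32)/3 = -10*32*(-28)/3 = -2/3*(-4480) = 8960/3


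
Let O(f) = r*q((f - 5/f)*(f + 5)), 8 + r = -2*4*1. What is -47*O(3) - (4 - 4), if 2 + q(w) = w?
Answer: 19552/3 ≈ 6517.3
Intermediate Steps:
q(w) = -2 + w
r = -16 (r = -8 - 2*4*1 = -8 - 8*1 = -8 - 8 = -16)
O(f) = 32 - 16*(5 + f)*(f - 5/f) (O(f) = -16*(-2 + (f - 5/f)*(f + 5)) = -16*(-2 + (f - 5/f)*(5 + f)) = -16*(-2 + (5 + f)*(f - 5/f)) = 32 - 16*(5 + f)*(f - 5/f))
-47*O(3) - (4 - 4) = -47*(112 - 80*3 - 16*3² + 400/3) - (4 - 4) = -47*(112 - 240 - 16*9 + 400*(⅓)) - 1*0 = -47*(112 - 240 - 144 + 400/3) + 0 = -47*(-416/3) + 0 = 19552/3 + 0 = 19552/3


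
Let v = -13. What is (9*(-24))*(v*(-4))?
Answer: -11232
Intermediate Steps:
(9*(-24))*(v*(-4)) = (9*(-24))*(-13*(-4)) = -216*52 = -11232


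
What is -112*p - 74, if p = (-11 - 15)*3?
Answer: 8662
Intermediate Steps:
p = -78 (p = -26*3 = -78)
-112*p - 74 = -112*(-78) - 74 = 8736 - 74 = 8662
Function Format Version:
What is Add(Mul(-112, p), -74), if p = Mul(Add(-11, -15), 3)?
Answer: 8662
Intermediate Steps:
p = -78 (p = Mul(-26, 3) = -78)
Add(Mul(-112, p), -74) = Add(Mul(-112, -78), -74) = Add(8736, -74) = 8662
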